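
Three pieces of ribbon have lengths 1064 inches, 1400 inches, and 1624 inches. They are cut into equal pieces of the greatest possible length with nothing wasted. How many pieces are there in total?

Piece length = gcd(1064, 1400, 1624).
1064 = 2^3 × 7 × 19
1400 = 2^3 × 5^2 × 7
1624 = 2^3 × 7 × 29
gcd(1064, 1400, 1624) = 2^3 × 7 = 56.
Total pieces = 1064/56 + 1400/56 + 1624/56 = 19 + 25 + 29 = 73.

73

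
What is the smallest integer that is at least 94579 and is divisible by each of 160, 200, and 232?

116000

The integer must be a common multiple of 160, 200, and 232, so a multiple of their LCM.
160 = 2^5 × 5
200 = 2^3 × 5^2
232 = 2^3 × 29
LCM(160, 200, 232) = 2^5 × 5^2 × 29 = 23200.
Smallest multiple of 23200 that is ≥ 94579: ⌈94579/23200⌉ × 23200 = 5 × 23200 = 116000.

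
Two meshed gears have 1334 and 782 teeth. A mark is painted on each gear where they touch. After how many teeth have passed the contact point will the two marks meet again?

We need the least common multiple of the intervals.
1334 = 2 × 23 × 29
782 = 2 × 17 × 23
LCM(1334, 782) = 2 × 17 × 23 × 29 = 22678.

22678 teeth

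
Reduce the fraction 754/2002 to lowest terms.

754 = 2 × 13 × 29
2002 = 2 × 7 × 11 × 13
gcd(754, 2002) = 2 × 13 = 26.
Divide numerator and denominator by 26: 754/2002 = 29/77.

29/77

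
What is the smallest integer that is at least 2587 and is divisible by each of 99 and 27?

The integer must be a common multiple of 99 and 27, so a multiple of their LCM.
99 = 3^2 × 11
27 = 3^3
LCM(99, 27) = 3^3 × 11 = 297.
Smallest multiple of 297 that is ≥ 2587: ⌈2587/297⌉ × 297 = 9 × 297 = 2673.

2673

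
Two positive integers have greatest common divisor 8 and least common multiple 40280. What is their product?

322240

For any two positive integers, gcd × lcm = product = 8 × 40280 = 322240.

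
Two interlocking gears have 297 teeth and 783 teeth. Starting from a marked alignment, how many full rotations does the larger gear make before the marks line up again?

11 rotations

They are all back at their starting positions together after one LCM of the periods.
297 = 3^3 × 11
783 = 3^3 × 29
LCM(297, 783) = 3^3 × 11 × 29 = 8613.
Rotations for period 783: 8613 / 783 = 11.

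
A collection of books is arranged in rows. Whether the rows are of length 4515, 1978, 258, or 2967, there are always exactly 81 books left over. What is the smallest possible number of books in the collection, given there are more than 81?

207771

N − 81 must be a common multiple of 4515, 1978, 258, and 2967.
4515 = 3 × 5 × 7 × 43
1978 = 2 × 23 × 43
258 = 2 × 3 × 43
2967 = 3 × 23 × 43
LCM(4515, 1978, 258, 2967) = 2 × 3 × 5 × 7 × 23 × 43 = 207690.
Smallest N > 81 is LCM + 81 = 207690 + 81 = 207771.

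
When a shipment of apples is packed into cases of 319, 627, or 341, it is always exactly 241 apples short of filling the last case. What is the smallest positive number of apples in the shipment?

563432

Being 241 short of a full case of size k means N ≡ −241 (mod k), i.e. N + 241 is a multiple of each size.
319 = 11 × 29
627 = 3 × 11 × 19
341 = 11 × 31
LCM(319, 627, 341) = 3 × 11 × 19 × 29 × 31 = 563673.
Smallest positive N is 563673 − 241 = 563432.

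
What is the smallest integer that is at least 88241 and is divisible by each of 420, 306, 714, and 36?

107100

The integer must be a common multiple of 420, 306, 714, and 36, so a multiple of their LCM.
420 = 2^2 × 3 × 5 × 7
306 = 2 × 3^2 × 17
714 = 2 × 3 × 7 × 17
36 = 2^2 × 3^2
LCM(420, 306, 714, 36) = 2^2 × 3^2 × 5 × 7 × 17 = 21420.
Smallest multiple of 21420 that is ≥ 88241: ⌈88241/21420⌉ × 21420 = 5 × 21420 = 107100.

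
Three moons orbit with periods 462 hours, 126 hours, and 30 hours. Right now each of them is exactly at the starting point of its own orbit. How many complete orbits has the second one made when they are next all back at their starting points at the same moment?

55 orbits

They are all back at their starting positions together after one LCM of the periods.
462 = 2 × 3 × 7 × 11
126 = 2 × 3^2 × 7
30 = 2 × 3 × 5
LCM(462, 126, 30) = 2 × 3^2 × 5 × 7 × 11 = 6930.
Orbits for period 126: 6930 / 126 = 55.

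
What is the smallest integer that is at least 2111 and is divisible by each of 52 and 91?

The integer must be a common multiple of 52 and 91, so a multiple of their LCM.
52 = 2^2 × 13
91 = 7 × 13
LCM(52, 91) = 2^2 × 7 × 13 = 364.
Smallest multiple of 364 that is ≥ 2111: ⌈2111/364⌉ × 364 = 6 × 364 = 2184.

2184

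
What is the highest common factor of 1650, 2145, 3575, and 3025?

55

1650 = 2 × 3 × 5^2 × 11
2145 = 3 × 5 × 11 × 13
3575 = 5^2 × 11 × 13
3025 = 5^2 × 11^2
gcd(1650, 2145, 3575, 3025) = 5 × 11 = 55.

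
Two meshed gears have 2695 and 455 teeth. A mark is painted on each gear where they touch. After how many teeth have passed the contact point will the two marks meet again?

35035 teeth

They coincide at every common multiple of the periods; the first is the LCM.
2695 = 5 × 7^2 × 11
455 = 5 × 7 × 13
LCM(2695, 455) = 5 × 7^2 × 11 × 13 = 35035.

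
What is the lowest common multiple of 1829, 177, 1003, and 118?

1829 = 31 × 59
177 = 3 × 59
1003 = 17 × 59
118 = 2 × 59
LCM(1829, 177, 1003, 118) = 2 × 3 × 17 × 31 × 59 = 186558.

186558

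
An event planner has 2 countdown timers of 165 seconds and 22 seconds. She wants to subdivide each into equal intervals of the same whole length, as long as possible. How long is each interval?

By the Euclidean algorithm:
165 = 7 × 22 + 11
22 = 2 × 11 + 0
gcd(165, 22) = 11.

11 seconds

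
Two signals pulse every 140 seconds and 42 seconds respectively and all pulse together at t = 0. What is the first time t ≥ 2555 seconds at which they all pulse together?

2940 seconds

Joint pulses occur at multiples of LCM(140, 42).
140 = 2^2 × 5 × 7
42 = 2 × 3 × 7
LCM(140, 42) = 2^2 × 3 × 5 × 7 = 420.
Smallest multiple of 420 that is ≥ 2555: ⌈2555/420⌉ × 420 = 7 × 420 = 2940.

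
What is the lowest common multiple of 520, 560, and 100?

520 = 2^3 × 5 × 13
560 = 2^4 × 5 × 7
100 = 2^2 × 5^2
LCM(520, 560, 100) = 2^4 × 5^2 × 7 × 13 = 36400.

36400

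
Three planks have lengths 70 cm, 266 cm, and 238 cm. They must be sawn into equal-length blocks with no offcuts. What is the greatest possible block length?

The block length must divide every plank, so the greatest is gcd(70, 266, 238).
70 = 2 × 5 × 7
266 = 2 × 7 × 19
238 = 2 × 7 × 17
gcd(70, 266, 238) = 2 × 7 = 14.

14 cm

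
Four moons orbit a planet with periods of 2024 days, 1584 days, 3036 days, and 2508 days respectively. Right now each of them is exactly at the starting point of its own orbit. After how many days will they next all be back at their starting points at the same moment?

692208 days

We need the least common multiple of the intervals.
2024 = 2^3 × 11 × 23
1584 = 2^4 × 3^2 × 11
3036 = 2^2 × 3 × 11 × 23
2508 = 2^2 × 3 × 11 × 19
LCM(2024, 1584, 3036, 2508) = 2^4 × 3^2 × 11 × 19 × 23 = 692208.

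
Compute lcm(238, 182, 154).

238 = 2 × 7 × 17
182 = 2 × 7 × 13
154 = 2 × 7 × 11
LCM(238, 182, 154) = 2 × 7 × 11 × 13 × 17 = 34034.

34034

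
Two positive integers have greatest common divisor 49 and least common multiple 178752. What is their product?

For any two positive integers, gcd × lcm = product = 49 × 178752 = 8758848.

8758848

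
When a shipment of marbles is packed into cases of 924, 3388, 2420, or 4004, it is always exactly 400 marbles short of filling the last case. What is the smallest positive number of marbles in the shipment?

660260

Being 400 short of a full case of size k means N ≡ −400 (mod k), i.e. N + 400 is a multiple of each size.
924 = 2^2 × 3 × 7 × 11
3388 = 2^2 × 7 × 11^2
2420 = 2^2 × 5 × 11^2
4004 = 2^2 × 7 × 11 × 13
LCM(924, 3388, 2420, 4004) = 2^2 × 3 × 5 × 7 × 11^2 × 13 = 660660.
Smallest positive N is 660660 − 400 = 660260.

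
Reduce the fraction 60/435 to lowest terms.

60 = 2^2 × 3 × 5
435 = 3 × 5 × 29
gcd(60, 435) = 3 × 5 = 15.
Divide numerator and denominator by 15: 60/435 = 4/29.

4/29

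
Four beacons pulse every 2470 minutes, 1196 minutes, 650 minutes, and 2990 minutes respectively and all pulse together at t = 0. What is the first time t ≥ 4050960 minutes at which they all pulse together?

4544800 minutes

Joint pulses occur at multiples of LCM(2470, 1196, 650, 2990).
2470 = 2 × 5 × 13 × 19
1196 = 2^2 × 13 × 23
650 = 2 × 5^2 × 13
2990 = 2 × 5 × 13 × 23
LCM(2470, 1196, 650, 2990) = 2^2 × 5^2 × 13 × 19 × 23 = 568100.
Smallest multiple of 568100 that is ≥ 4050960: ⌈4050960/568100⌉ × 568100 = 8 × 568100 = 4544800.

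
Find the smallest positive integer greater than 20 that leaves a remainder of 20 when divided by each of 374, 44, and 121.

N − 20 must be a common multiple of 374, 44, and 121.
374 = 2 × 11 × 17
44 = 2^2 × 11
121 = 11^2
LCM(374, 44, 121) = 2^2 × 11^2 × 17 = 8228.
Smallest N > 20 is LCM + 20 = 8228 + 20 = 8248.

8248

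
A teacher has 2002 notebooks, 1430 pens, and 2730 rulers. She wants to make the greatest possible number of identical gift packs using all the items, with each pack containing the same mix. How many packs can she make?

26 packs

The pack count must divide each quantity, so the greatest is gcd(2002, 1430, 2730).
2002 = 2 × 7 × 11 × 13
1430 = 2 × 5 × 11 × 13
2730 = 2 × 3 × 5 × 7 × 13
gcd(2002, 1430, 2730) = 2 × 13 = 26.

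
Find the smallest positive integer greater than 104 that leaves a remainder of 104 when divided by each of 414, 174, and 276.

N − 104 must be a common multiple of 414, 174, and 276.
414 = 2 × 3^2 × 23
174 = 2 × 3 × 29
276 = 2^2 × 3 × 23
LCM(414, 174, 276) = 2^2 × 3^2 × 23 × 29 = 24012.
Smallest N > 104 is LCM + 104 = 24012 + 104 = 24116.

24116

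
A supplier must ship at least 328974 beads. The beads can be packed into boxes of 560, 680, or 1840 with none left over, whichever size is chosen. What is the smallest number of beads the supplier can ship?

437920

The number of beads must be a common multiple of 560, 680, and 1840, so a multiple of their LCM.
560 = 2^4 × 5 × 7
680 = 2^3 × 5 × 17
1840 = 2^4 × 5 × 23
LCM(560, 680, 1840) = 2^4 × 5 × 7 × 17 × 23 = 218960.
Smallest multiple of 218960 that is ≥ 328974: ⌈328974/218960⌉ × 218960 = 2 × 218960 = 437920.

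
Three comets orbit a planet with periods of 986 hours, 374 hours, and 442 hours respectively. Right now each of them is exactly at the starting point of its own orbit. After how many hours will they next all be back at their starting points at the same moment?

140998 hours

The first simultaneous occurrence is after LCM of the individual periods.
986 = 2 × 17 × 29
374 = 2 × 11 × 17
442 = 2 × 13 × 17
LCM(986, 374, 442) = 2 × 11 × 13 × 17 × 29 = 140998.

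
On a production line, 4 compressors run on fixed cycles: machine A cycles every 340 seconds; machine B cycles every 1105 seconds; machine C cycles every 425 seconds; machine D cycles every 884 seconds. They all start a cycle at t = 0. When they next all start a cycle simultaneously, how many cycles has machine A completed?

65 cycles

They are all back at their starting positions together after one LCM of the periods.
340 = 2^2 × 5 × 17
1105 = 5 × 13 × 17
425 = 5^2 × 17
884 = 2^2 × 13 × 17
LCM(340, 1105, 425, 884) = 2^2 × 5^2 × 13 × 17 = 22100.
Cycles for period 340: 22100 / 340 = 65.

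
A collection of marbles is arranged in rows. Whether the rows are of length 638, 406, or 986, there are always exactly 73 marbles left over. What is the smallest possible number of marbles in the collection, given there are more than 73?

75995

N − 73 must be a common multiple of 638, 406, and 986.
638 = 2 × 11 × 29
406 = 2 × 7 × 29
986 = 2 × 17 × 29
LCM(638, 406, 986) = 2 × 7 × 11 × 17 × 29 = 75922.
Smallest N > 73 is LCM + 73 = 75922 + 73 = 75995.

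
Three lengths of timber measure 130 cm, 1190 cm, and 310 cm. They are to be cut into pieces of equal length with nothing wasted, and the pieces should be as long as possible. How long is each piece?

10 cm

The greatest length dividing all of 130, 1190, and 310 is their gcd.
130 = 2 × 5 × 13
1190 = 2 × 5 × 7 × 17
310 = 2 × 5 × 31
gcd(130, 1190, 310) = 2 × 5 = 10.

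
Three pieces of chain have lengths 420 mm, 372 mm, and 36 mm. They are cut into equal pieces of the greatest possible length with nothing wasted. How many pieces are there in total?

Piece length = gcd(420, 372, 36).
420 = 2^2 × 3 × 5 × 7
372 = 2^2 × 3 × 31
36 = 2^2 × 3^2
gcd(420, 372, 36) = 2^2 × 3 = 12.
Total pieces = 420/12 + 372/12 + 36/12 = 35 + 31 + 3 = 69.

69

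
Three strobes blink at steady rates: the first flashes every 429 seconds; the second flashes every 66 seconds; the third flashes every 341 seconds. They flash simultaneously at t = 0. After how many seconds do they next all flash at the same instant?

26598 seconds

The first simultaneous occurrence is after LCM of the individual periods.
429 = 3 × 11 × 13
66 = 2 × 3 × 11
341 = 11 × 31
LCM(429, 66, 341) = 2 × 3 × 11 × 13 × 31 = 26598.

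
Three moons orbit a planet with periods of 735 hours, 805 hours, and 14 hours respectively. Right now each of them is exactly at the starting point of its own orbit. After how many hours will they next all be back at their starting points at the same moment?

33810 hours

We need the least common multiple of the intervals.
735 = 3 × 5 × 7^2
805 = 5 × 7 × 23
14 = 2 × 7
LCM(735, 805, 14) = 2 × 3 × 5 × 7^2 × 23 = 33810.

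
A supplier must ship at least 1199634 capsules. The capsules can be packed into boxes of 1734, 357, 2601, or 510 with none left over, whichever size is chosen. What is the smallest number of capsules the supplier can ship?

The number of capsules must be a common multiple of 1734, 357, 2601, and 510, so a multiple of their LCM.
1734 = 2 × 3 × 17^2
357 = 3 × 7 × 17
2601 = 3^2 × 17^2
510 = 2 × 3 × 5 × 17
LCM(1734, 357, 2601, 510) = 2 × 3^2 × 5 × 7 × 17^2 = 182070.
Smallest multiple of 182070 that is ≥ 1199634: ⌈1199634/182070⌉ × 182070 = 7 × 182070 = 1274490.

1274490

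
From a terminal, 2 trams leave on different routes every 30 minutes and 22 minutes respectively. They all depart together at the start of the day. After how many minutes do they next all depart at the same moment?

We need the least common multiple of the intervals.
30 = 2 × 3 × 5
22 = 2 × 11
LCM(30, 22) = 2 × 3 × 5 × 11 = 330.

330 minutes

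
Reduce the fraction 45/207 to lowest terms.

45 = 3^2 × 5
207 = 3^2 × 23
gcd(45, 207) = 3^2 = 9.
Divide numerator and denominator by 9: 45/207 = 5/23.

5/23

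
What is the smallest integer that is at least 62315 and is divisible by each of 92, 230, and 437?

The integer must be a common multiple of 92, 230, and 437, so a multiple of their LCM.
92 = 2^2 × 23
230 = 2 × 5 × 23
437 = 19 × 23
LCM(92, 230, 437) = 2^2 × 5 × 19 × 23 = 8740.
Smallest multiple of 8740 that is ≥ 62315: ⌈62315/8740⌉ × 8740 = 8 × 8740 = 69920.

69920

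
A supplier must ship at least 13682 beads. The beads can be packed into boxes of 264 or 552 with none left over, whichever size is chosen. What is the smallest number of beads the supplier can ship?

18216

The number of beads must be a common multiple of 264 and 552, so a multiple of their LCM.
264 = 2^3 × 3 × 11
552 = 2^3 × 3 × 23
LCM(264, 552) = 2^3 × 3 × 11 × 23 = 6072.
Smallest multiple of 6072 that is ≥ 13682: ⌈13682/6072⌉ × 6072 = 3 × 6072 = 18216.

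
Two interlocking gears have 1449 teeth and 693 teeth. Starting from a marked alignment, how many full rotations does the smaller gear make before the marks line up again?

23 rotations

The first common completion time is the LCM of the periods.
1449 = 3^2 × 7 × 23
693 = 3^2 × 7 × 11
LCM(1449, 693) = 3^2 × 7 × 11 × 23 = 15939.
Rotations for period 693: 15939 / 693 = 23.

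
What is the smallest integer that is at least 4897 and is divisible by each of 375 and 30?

5250

The integer must be a common multiple of 375 and 30, so a multiple of their LCM.
375 = 3 × 5^3
30 = 2 × 3 × 5
LCM(375, 30) = 2 × 3 × 5^3 = 750.
Smallest multiple of 750 that is ≥ 4897: ⌈4897/750⌉ × 750 = 7 × 750 = 5250.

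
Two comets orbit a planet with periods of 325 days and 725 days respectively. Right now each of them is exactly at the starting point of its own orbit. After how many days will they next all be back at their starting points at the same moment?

9425 days

We need the least common multiple of the intervals.
325 = 5^2 × 13
725 = 5^2 × 29
LCM(325, 725) = 5^2 × 13 × 29 = 9425.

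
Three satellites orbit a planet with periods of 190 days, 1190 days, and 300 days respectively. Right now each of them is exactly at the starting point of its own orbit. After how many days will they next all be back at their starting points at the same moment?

678300 days

We need the least common multiple of the intervals.
190 = 2 × 5 × 19
1190 = 2 × 5 × 7 × 17
300 = 2^2 × 3 × 5^2
LCM(190, 1190, 300) = 2^2 × 3 × 5^2 × 7 × 17 × 19 = 678300.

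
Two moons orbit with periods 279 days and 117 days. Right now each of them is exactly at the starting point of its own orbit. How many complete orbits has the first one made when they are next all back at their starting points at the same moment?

13 orbits

They are all back at their starting positions together after one LCM of the periods.
279 = 3^2 × 31
117 = 3^2 × 13
LCM(279, 117) = 3^2 × 13 × 31 = 3627.
Orbits for period 279: 3627 / 279 = 13.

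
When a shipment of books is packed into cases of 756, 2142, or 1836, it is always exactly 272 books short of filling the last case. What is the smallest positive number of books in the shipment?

12580

Being 272 short of a full case of size k means N ≡ −272 (mod k), i.e. N + 272 is a multiple of each size.
756 = 2^2 × 3^3 × 7
2142 = 2 × 3^2 × 7 × 17
1836 = 2^2 × 3^3 × 17
LCM(756, 2142, 1836) = 2^2 × 3^3 × 7 × 17 = 12852.
Smallest positive N is 12852 − 272 = 12580.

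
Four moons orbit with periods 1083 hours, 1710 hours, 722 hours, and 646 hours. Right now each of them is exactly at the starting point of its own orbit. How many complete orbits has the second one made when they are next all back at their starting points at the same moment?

323 orbits

The first common completion time is the LCM of the periods.
1083 = 3 × 19^2
1710 = 2 × 3^2 × 5 × 19
722 = 2 × 19^2
646 = 2 × 17 × 19
LCM(1083, 1710, 722, 646) = 2 × 3^2 × 5 × 17 × 19^2 = 552330.
Orbits for period 1710: 552330 / 1710 = 323.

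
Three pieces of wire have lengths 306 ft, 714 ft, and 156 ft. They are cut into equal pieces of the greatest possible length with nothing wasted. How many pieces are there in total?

Piece length = gcd(306, 714, 156).
306 = 2 × 3^2 × 17
714 = 2 × 3 × 7 × 17
156 = 2^2 × 3 × 13
gcd(306, 714, 156) = 2 × 3 = 6.
Total pieces = 306/6 + 714/6 + 156/6 = 51 + 119 + 26 = 196.

196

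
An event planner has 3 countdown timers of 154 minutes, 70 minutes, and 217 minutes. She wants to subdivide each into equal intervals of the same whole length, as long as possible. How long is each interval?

7 minutes

The interval must divide each timer length; the longest such is the gcd.
154 = 2 × 7 × 11
70 = 2 × 5 × 7
217 = 7 × 31
gcd(154, 70, 217) = 7.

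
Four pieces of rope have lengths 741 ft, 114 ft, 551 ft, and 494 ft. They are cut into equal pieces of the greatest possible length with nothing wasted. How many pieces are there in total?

100

Piece length = gcd(741, 114, 551, 494).
741 = 3 × 13 × 19
114 = 2 × 3 × 19
551 = 19 × 29
494 = 2 × 13 × 19
gcd(741, 114, 551, 494) = 19.
Total pieces = 741/19 + 114/19 + 551/19 + 494/19 = 39 + 6 + 29 + 26 = 100.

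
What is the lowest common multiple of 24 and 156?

24 = 2^3 × 3
156 = 2^2 × 3 × 13
LCM(24, 156) = 2^3 × 3 × 13 = 312.

312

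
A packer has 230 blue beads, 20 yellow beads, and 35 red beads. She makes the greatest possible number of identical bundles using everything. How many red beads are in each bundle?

7

Number of bundles = gcd(230, 20, 35).
230 = 2 × 5 × 23
20 = 2^2 × 5
35 = 5 × 7
gcd(230, 20, 35) = 5.
red beads per bundle = 35 / 5 = 7.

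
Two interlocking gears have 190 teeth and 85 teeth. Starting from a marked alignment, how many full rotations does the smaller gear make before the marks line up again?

All finish a whole number of cycles simultaneously at t = LCM of the periods.
190 = 2 × 5 × 19
85 = 5 × 17
LCM(190, 85) = 2 × 5 × 17 × 19 = 3230.
Rotations for period 85: 3230 / 85 = 38.

38 rotations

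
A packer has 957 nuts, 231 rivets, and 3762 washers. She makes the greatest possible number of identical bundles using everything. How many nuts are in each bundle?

29

Number of bundles = gcd(957, 231, 3762).
957 = 3 × 11 × 29
231 = 3 × 7 × 11
3762 = 2 × 3^2 × 11 × 19
gcd(957, 231, 3762) = 3 × 11 = 33.
nuts per bundle = 957 / 33 = 29.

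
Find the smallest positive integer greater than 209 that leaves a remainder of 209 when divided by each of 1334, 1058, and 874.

583167

N − 209 must be a common multiple of 1334, 1058, and 874.
1334 = 2 × 23 × 29
1058 = 2 × 23^2
874 = 2 × 19 × 23
LCM(1334, 1058, 874) = 2 × 19 × 23^2 × 29 = 582958.
Smallest N > 209 is LCM + 209 = 582958 + 209 = 583167.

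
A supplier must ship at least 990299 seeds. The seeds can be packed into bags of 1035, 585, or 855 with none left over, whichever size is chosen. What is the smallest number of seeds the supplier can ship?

The number of seeds must be a common multiple of 1035, 585, and 855, so a multiple of their LCM.
1035 = 3^2 × 5 × 23
585 = 3^2 × 5 × 13
855 = 3^2 × 5 × 19
LCM(1035, 585, 855) = 3^2 × 5 × 13 × 19 × 23 = 255645.
Smallest multiple of 255645 that is ≥ 990299: ⌈990299/255645⌉ × 255645 = 4 × 255645 = 1022580.

1022580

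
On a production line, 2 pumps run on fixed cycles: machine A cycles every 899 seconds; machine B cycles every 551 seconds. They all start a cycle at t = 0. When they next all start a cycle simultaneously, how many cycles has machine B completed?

The first common completion time is the LCM of the periods.
899 = 29 × 31
551 = 19 × 29
LCM(899, 551) = 19 × 29 × 31 = 17081.
Cycles for period 551: 17081 / 551 = 31.

31 cycles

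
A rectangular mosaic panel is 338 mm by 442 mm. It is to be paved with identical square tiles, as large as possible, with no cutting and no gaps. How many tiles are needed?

221

Tile side = gcd(338, 442).
338 = 2 × 13^2
442 = 2 × 13 × 17
gcd(338, 442) = 2 × 13 = 26.
Tiles: (338/26) × (442/26) = 13 × 17 = 221.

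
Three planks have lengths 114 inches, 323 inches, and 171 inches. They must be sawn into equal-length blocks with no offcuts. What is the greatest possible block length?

The block length must divide every plank, so the greatest is gcd(114, 323, 171).
114 = 2 × 3 × 19
323 = 17 × 19
171 = 3^2 × 19
gcd(114, 323, 171) = 19.

19 inches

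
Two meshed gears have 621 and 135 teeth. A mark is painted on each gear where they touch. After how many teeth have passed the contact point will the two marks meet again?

They coincide at every common multiple of the periods; the first is the LCM.
621 = 3^3 × 23
135 = 3^3 × 5
LCM(621, 135) = 3^3 × 5 × 23 = 3105.

3105 teeth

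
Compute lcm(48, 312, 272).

10608

48 = 2^4 × 3
312 = 2^3 × 3 × 13
272 = 2^4 × 17
LCM(48, 312, 272) = 2^4 × 3 × 13 × 17 = 10608.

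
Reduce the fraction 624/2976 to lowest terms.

13/62

624 = 2^4 × 3 × 13
2976 = 2^5 × 3 × 31
gcd(624, 2976) = 2^4 × 3 = 48.
Divide numerator and denominator by 48: 624/2976 = 13/62.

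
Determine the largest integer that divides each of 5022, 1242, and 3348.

54

5022 = 2 × 3^4 × 31
1242 = 2 × 3^3 × 23
3348 = 2^2 × 3^3 × 31
gcd(5022, 1242, 3348) = 2 × 3^3 = 54.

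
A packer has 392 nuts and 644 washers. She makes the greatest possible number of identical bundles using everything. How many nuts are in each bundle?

14

Number of bundles = gcd(392, 644).
392 = 2^3 × 7^2
644 = 2^2 × 7 × 23
gcd(392, 644) = 2^2 × 7 = 28.
nuts per bundle = 392 / 28 = 14.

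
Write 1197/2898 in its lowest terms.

19/46

1197 = 3^2 × 7 × 19
2898 = 2 × 3^2 × 7 × 23
gcd(1197, 2898) = 3^2 × 7 = 63.
Divide numerator and denominator by 63: 1197/2898 = 19/46.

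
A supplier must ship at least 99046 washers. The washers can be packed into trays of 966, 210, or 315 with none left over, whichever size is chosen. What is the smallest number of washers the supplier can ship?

101430

The number of washers must be a common multiple of 966, 210, and 315, so a multiple of their LCM.
966 = 2 × 3 × 7 × 23
210 = 2 × 3 × 5 × 7
315 = 3^2 × 5 × 7
LCM(966, 210, 315) = 2 × 3^2 × 5 × 7 × 23 = 14490.
Smallest multiple of 14490 that is ≥ 99046: ⌈99046/14490⌉ × 14490 = 7 × 14490 = 101430.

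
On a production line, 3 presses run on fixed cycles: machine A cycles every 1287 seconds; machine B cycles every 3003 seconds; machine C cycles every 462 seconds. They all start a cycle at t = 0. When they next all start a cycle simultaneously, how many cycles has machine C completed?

All finish a whole number of cycles simultaneously at t = LCM of the periods.
1287 = 3^2 × 11 × 13
3003 = 3 × 7 × 11 × 13
462 = 2 × 3 × 7 × 11
LCM(1287, 3003, 462) = 2 × 3^2 × 7 × 11 × 13 = 18018.
Cycles for period 462: 18018 / 462 = 39.

39 cycles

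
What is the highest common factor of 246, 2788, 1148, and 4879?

246 = 2 × 3 × 41
2788 = 2^2 × 17 × 41
1148 = 2^2 × 7 × 41
4879 = 7 × 17 × 41
gcd(246, 2788, 1148, 4879) = 41.

41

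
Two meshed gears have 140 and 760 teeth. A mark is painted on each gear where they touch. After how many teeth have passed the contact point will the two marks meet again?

They coincide at every common multiple of the periods; the first is the LCM.
140 = 2^2 × 5 × 7
760 = 2^3 × 5 × 19
LCM(140, 760) = 2^3 × 5 × 7 × 19 = 5320.

5320 teeth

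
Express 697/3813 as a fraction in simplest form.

17/93

697 = 17 × 41
3813 = 3 × 31 × 41
gcd(697, 3813) = 41.
Divide numerator and denominator by 41: 697/3813 = 17/93.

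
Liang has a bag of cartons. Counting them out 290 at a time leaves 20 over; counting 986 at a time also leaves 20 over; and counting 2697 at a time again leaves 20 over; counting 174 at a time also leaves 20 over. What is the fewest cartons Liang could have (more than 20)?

458510

N − 20 must be a common multiple of 290, 986, 2697, and 174.
290 = 2 × 5 × 29
986 = 2 × 17 × 29
2697 = 3 × 29 × 31
174 = 2 × 3 × 29
LCM(290, 986, 2697, 174) = 2 × 3 × 5 × 17 × 29 × 31 = 458490.
Smallest N > 20 is LCM + 20 = 458490 + 20 = 458510.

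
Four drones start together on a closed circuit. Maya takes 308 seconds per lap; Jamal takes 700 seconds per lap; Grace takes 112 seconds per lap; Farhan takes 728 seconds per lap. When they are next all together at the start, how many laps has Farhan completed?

550 laps

The first common completion time is the LCM of the periods.
308 = 2^2 × 7 × 11
700 = 2^2 × 5^2 × 7
112 = 2^4 × 7
728 = 2^3 × 7 × 13
LCM(308, 700, 112, 728) = 2^4 × 5^2 × 7 × 11 × 13 = 400400.
Laps for period 728: 400400 / 728 = 550.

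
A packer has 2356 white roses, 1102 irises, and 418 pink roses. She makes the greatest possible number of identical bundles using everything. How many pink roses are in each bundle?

11

Number of bundles = gcd(2356, 1102, 418).
2356 = 2^2 × 19 × 31
1102 = 2 × 19 × 29
418 = 2 × 11 × 19
gcd(2356, 1102, 418) = 2 × 19 = 38.
pink roses per bundle = 418 / 38 = 11.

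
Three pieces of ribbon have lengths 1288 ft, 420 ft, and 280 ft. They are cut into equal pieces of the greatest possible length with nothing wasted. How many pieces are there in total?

Piece length = gcd(1288, 420, 280).
1288 = 2^3 × 7 × 23
420 = 2^2 × 3 × 5 × 7
280 = 2^3 × 5 × 7
gcd(1288, 420, 280) = 2^2 × 7 = 28.
Total pieces = 1288/28 + 420/28 + 280/28 = 46 + 15 + 10 = 71.

71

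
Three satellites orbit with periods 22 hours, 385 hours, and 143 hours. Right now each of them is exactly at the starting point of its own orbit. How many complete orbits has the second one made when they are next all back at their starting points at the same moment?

They are all back at their starting positions together after one LCM of the periods.
22 = 2 × 11
385 = 5 × 7 × 11
143 = 11 × 13
LCM(22, 385, 143) = 2 × 5 × 7 × 11 × 13 = 10010.
Orbits for period 385: 10010 / 385 = 26.

26 orbits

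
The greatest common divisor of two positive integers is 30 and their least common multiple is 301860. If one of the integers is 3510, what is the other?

For two integers, gcd × lcm = product, so the other is (30 × 301860) / 3510 = 9055800 / 3510 = 2580.

2580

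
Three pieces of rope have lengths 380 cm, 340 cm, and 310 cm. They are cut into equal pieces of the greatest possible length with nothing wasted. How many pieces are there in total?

Piece length = gcd(380, 340, 310).
380 = 2^2 × 5 × 19
340 = 2^2 × 5 × 17
310 = 2 × 5 × 31
gcd(380, 340, 310) = 2 × 5 = 10.
Total pieces = 380/10 + 340/10 + 310/10 = 38 + 34 + 31 = 103.

103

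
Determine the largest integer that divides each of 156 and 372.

156 = 2^2 × 3 × 13
372 = 2^2 × 3 × 31
gcd(156, 372) = 2^2 × 3 = 12.

12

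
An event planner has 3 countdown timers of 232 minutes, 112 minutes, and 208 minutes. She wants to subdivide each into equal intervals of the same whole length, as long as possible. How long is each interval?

8 minutes

The interval must divide each timer length; the longest such is the gcd.
232 = 2^3 × 29
112 = 2^4 × 7
208 = 2^4 × 13
gcd(232, 112, 208) = 2^3 = 8.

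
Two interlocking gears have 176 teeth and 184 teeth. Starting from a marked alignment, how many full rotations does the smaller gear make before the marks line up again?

The first common completion time is the LCM of the periods.
176 = 2^4 × 11
184 = 2^3 × 23
LCM(176, 184) = 2^4 × 11 × 23 = 4048.
Rotations for period 176: 4048 / 176 = 23.

23 rotations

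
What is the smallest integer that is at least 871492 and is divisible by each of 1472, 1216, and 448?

The integer must be a common multiple of 1472, 1216, and 448, so a multiple of their LCM.
1472 = 2^6 × 23
1216 = 2^6 × 19
448 = 2^6 × 7
LCM(1472, 1216, 448) = 2^6 × 7 × 19 × 23 = 195776.
Smallest multiple of 195776 that is ≥ 871492: ⌈871492/195776⌉ × 195776 = 5 × 195776 = 978880.

978880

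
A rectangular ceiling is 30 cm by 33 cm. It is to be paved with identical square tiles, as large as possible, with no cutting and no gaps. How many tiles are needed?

Tile side = gcd(30, 33).
30 = 2 × 3 × 5
33 = 3 × 11
gcd(30, 33) = 3.
Tiles: (30/3) × (33/3) = 10 × 11 = 110.

110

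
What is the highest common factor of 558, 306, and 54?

18

558 = 2 × 3^2 × 31
306 = 2 × 3^2 × 17
54 = 2 × 3^3
gcd(558, 306, 54) = 2 × 3^2 = 18.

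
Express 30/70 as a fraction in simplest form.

3/7

30 = 2 × 3 × 5
70 = 2 × 5 × 7
gcd(30, 70) = 2 × 5 = 10.
Divide numerator and denominator by 10: 30/70 = 3/7.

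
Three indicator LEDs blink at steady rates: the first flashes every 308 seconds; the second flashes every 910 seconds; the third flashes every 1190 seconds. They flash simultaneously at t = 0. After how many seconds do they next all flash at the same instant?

340340 seconds

The first simultaneous occurrence is after LCM of the individual periods.
308 = 2^2 × 7 × 11
910 = 2 × 5 × 7 × 13
1190 = 2 × 5 × 7 × 17
LCM(308, 910, 1190) = 2^2 × 5 × 7 × 11 × 13 × 17 = 340340.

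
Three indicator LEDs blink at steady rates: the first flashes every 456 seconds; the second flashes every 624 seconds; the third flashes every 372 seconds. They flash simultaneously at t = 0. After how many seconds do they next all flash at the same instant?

They coincide at every common multiple of the periods; the first is the LCM.
456 = 2^3 × 3 × 19
624 = 2^4 × 3 × 13
372 = 2^2 × 3 × 31
LCM(456, 624, 372) = 2^4 × 3 × 13 × 19 × 31 = 367536.

367536 seconds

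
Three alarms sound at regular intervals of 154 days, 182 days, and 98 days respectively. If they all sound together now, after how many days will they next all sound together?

14014 days

The first simultaneous occurrence is after LCM of the individual periods.
154 = 2 × 7 × 11
182 = 2 × 7 × 13
98 = 2 × 7^2
LCM(154, 182, 98) = 2 × 7^2 × 11 × 13 = 14014.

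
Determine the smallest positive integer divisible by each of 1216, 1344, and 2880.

1216 = 2^6 × 19
1344 = 2^6 × 3 × 7
2880 = 2^6 × 3^2 × 5
LCM(1216, 1344, 2880) = 2^6 × 3^2 × 5 × 7 × 19 = 383040.

383040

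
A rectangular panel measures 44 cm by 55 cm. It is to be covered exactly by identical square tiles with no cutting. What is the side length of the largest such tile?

The tile side must divide both 44 and 55, so the largest is their gcd.
44 = 2^2 × 11
55 = 5 × 11
gcd(44, 55) = 11.

11 cm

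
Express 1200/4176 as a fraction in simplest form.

25/87

1200 = 2^4 × 3 × 5^2
4176 = 2^4 × 3^2 × 29
gcd(1200, 4176) = 2^4 × 3 = 48.
Divide numerator and denominator by 48: 1200/4176 = 25/87.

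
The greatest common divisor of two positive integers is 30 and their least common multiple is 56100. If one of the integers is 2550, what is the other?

For two integers, gcd × lcm = product, so the other is (30 × 56100) / 2550 = 1683000 / 2550 = 660.

660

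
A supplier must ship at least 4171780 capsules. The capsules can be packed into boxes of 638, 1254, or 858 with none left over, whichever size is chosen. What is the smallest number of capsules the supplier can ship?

4254822

The number of capsules must be a common multiple of 638, 1254, and 858, so a multiple of their LCM.
638 = 2 × 11 × 29
1254 = 2 × 3 × 11 × 19
858 = 2 × 3 × 11 × 13
LCM(638, 1254, 858) = 2 × 3 × 11 × 13 × 19 × 29 = 472758.
Smallest multiple of 472758 that is ≥ 4171780: ⌈4171780/472758⌉ × 472758 = 9 × 472758 = 4254822.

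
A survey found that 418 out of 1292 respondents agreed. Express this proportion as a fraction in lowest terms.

11/34

418 = 2 × 11 × 19
1292 = 2^2 × 17 × 19
gcd(418, 1292) = 2 × 19 = 38.
Divide numerator and denominator by 38: 418/1292 = 11/34.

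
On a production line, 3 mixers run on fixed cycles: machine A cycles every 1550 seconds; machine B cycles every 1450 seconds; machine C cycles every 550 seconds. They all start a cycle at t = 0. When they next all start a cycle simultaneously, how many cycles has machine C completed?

899 cycles

The first common completion time is the LCM of the periods.
1550 = 2 × 5^2 × 31
1450 = 2 × 5^2 × 29
550 = 2 × 5^2 × 11
LCM(1550, 1450, 550) = 2 × 5^2 × 11 × 29 × 31 = 494450.
Cycles for period 550: 494450 / 550 = 899.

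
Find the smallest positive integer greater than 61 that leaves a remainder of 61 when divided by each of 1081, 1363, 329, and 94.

438947

N − 61 must be a common multiple of 1081, 1363, 329, and 94.
1081 = 23 × 47
1363 = 29 × 47
329 = 7 × 47
94 = 2 × 47
LCM(1081, 1363, 329, 94) = 2 × 7 × 23 × 29 × 47 = 438886.
Smallest N > 61 is LCM + 61 = 438886 + 61 = 438947.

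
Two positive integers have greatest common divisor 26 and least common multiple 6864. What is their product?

For any two positive integers, gcd × lcm = product = 26 × 6864 = 178464.

178464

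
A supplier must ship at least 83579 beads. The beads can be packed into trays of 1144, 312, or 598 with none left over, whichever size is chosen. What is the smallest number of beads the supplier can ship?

The number of beads must be a common multiple of 1144, 312, and 598, so a multiple of their LCM.
1144 = 2^3 × 11 × 13
312 = 2^3 × 3 × 13
598 = 2 × 13 × 23
LCM(1144, 312, 598) = 2^3 × 3 × 11 × 13 × 23 = 78936.
Smallest multiple of 78936 that is ≥ 83579: ⌈83579/78936⌉ × 78936 = 2 × 78936 = 157872.

157872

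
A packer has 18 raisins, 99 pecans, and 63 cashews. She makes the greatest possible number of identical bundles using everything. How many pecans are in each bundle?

11

Number of bundles = gcd(18, 99, 63).
18 = 2 × 3^2
99 = 3^2 × 11
63 = 3^2 × 7
gcd(18, 99, 63) = 3^2 = 9.
pecans per bundle = 99 / 9 = 11.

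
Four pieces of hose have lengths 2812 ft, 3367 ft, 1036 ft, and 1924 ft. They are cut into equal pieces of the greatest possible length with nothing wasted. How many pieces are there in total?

247

Piece length = gcd(2812, 3367, 1036, 1924).
2812 = 2^2 × 19 × 37
3367 = 7 × 13 × 37
1036 = 2^2 × 7 × 37
1924 = 2^2 × 13 × 37
gcd(2812, 3367, 1036, 1924) = 37.
Total pieces = 2812/37 + 3367/37 + 1036/37 + 1924/37 = 76 + 91 + 28 + 52 = 247.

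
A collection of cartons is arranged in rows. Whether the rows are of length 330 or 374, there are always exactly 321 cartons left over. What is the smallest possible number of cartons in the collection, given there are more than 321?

N − 321 must be a common multiple of 330 and 374.
330 = 2 × 3 × 5 × 11
374 = 2 × 11 × 17
LCM(330, 374) = 2 × 3 × 5 × 11 × 17 = 5610.
Smallest N > 321 is LCM + 321 = 5610 + 321 = 5931.

5931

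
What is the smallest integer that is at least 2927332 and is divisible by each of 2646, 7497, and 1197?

The integer must be a common multiple of 2646, 7497, and 1197, so a multiple of their LCM.
2646 = 2 × 3^3 × 7^2
7497 = 3^2 × 7^2 × 17
1197 = 3^2 × 7 × 19
LCM(2646, 7497, 1197) = 2 × 3^3 × 7^2 × 17 × 19 = 854658.
Smallest multiple of 854658 that is ≥ 2927332: ⌈2927332/854658⌉ × 854658 = 4 × 854658 = 3418632.

3418632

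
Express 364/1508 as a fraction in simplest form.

364 = 2^2 × 7 × 13
1508 = 2^2 × 13 × 29
gcd(364, 1508) = 2^2 × 13 = 52.
Divide numerator and denominator by 52: 364/1508 = 7/29.

7/29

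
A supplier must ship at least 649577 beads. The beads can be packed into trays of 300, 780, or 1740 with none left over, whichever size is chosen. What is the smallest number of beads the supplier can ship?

678600

The number of beads must be a common multiple of 300, 780, and 1740, so a multiple of their LCM.
300 = 2^2 × 3 × 5^2
780 = 2^2 × 3 × 5 × 13
1740 = 2^2 × 3 × 5 × 29
LCM(300, 780, 1740) = 2^2 × 3 × 5^2 × 13 × 29 = 113100.
Smallest multiple of 113100 that is ≥ 649577: ⌈649577/113100⌉ × 113100 = 6 × 113100 = 678600.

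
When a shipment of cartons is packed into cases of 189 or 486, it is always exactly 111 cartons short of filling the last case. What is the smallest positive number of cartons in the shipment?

3291

Being 111 short of a full case of size k means N ≡ −111 (mod k), i.e. N + 111 is a multiple of each size.
189 = 3^3 × 7
486 = 2 × 3^5
LCM(189, 486) = 2 × 3^5 × 7 = 3402.
Smallest positive N is 3402 − 111 = 3291.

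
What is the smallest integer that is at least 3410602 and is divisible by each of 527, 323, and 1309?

3855005

The integer must be a common multiple of 527, 323, and 1309, so a multiple of their LCM.
527 = 17 × 31
323 = 17 × 19
1309 = 7 × 11 × 17
LCM(527, 323, 1309) = 7 × 11 × 17 × 19 × 31 = 771001.
Smallest multiple of 771001 that is ≥ 3410602: ⌈3410602/771001⌉ × 771001 = 5 × 771001 = 3855005.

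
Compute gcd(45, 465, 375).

15

45 = 3^2 × 5
465 = 3 × 5 × 31
375 = 3 × 5^3
gcd(45, 465, 375) = 3 × 5 = 15.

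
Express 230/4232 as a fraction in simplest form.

5/92

230 = 2 × 5 × 23
4232 = 2^3 × 23^2
gcd(230, 4232) = 2 × 23 = 46.
Divide numerator and denominator by 46: 230/4232 = 5/92.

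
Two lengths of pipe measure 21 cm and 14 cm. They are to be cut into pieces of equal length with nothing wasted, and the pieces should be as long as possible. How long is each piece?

By the Euclidean algorithm:
21 = 1 × 14 + 7
14 = 2 × 7 + 0
gcd(21, 14) = 7.

7 cm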